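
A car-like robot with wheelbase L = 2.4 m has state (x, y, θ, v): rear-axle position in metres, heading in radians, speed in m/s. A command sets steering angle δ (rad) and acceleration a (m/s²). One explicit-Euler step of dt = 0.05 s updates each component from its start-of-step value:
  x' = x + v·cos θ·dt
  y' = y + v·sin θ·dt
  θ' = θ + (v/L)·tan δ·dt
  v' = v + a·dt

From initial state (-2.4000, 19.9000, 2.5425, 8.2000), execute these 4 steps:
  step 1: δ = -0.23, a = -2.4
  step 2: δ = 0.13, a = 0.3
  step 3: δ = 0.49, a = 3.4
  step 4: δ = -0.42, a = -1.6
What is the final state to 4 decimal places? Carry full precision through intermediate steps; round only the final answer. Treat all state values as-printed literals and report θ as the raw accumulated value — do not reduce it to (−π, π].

(-3.7501, 20.8143, 2.5376, 8.1850)

after step 1 (δ=-0.23, a=-2.4): (-2.738598, 20.131196, 2.502501, 8.080000)
after step 2 (δ=0.13, a=0.3): (-3.062863, 20.372169, 2.524508, 8.095000)
after step 3 (δ=0.49, a=3.4): (-3.392965, 20.606382, 2.614462, 8.265000)
after step 4 (δ=-0.42, a=-1.6): (-3.750118, 20.814269, 2.537567, 8.185000)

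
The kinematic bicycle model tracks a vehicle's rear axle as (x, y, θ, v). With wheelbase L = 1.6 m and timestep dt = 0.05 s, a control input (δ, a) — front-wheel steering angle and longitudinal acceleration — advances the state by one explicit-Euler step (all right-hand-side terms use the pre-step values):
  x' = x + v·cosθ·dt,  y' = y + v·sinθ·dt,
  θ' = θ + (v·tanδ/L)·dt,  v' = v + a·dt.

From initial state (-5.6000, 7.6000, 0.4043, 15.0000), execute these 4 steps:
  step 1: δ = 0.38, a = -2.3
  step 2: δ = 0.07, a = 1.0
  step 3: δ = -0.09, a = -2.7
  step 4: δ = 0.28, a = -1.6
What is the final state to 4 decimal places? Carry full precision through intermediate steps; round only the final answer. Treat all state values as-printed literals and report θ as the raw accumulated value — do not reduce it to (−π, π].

(-3.0685, 9.1532, 0.7150, 14.7200)

after step 1 (δ=0.38, a=-2.3): (-4.910467, 7.895031, 0.591525, 14.885000)
after step 2 (δ=0.07, a=1.0): (-4.292671, 8.310046, 0.624139, 14.935000)
after step 3 (δ=-0.09, a=-2.7): (-3.686708, 8.746445, 0.582020, 14.800000)
after step 4 (δ=0.28, a=-1.6): (-3.068547, 9.153233, 0.715014, 14.720000)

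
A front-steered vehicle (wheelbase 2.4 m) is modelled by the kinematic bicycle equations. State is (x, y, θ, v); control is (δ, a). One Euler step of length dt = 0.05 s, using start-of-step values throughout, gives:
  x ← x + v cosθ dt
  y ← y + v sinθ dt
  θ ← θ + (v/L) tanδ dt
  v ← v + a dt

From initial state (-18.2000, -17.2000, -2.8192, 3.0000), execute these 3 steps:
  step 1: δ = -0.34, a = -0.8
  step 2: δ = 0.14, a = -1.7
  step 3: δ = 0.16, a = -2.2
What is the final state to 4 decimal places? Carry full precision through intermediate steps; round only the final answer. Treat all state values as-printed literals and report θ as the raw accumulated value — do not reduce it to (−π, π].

after step 1 (δ=-0.34, a=-0.8): (-18.342272, -17.247526, -2.841309, 2.960000)
after step 2 (δ=0.14, a=-1.7): (-18.483649, -17.291303, -2.832618, 2.875000)
after step 3 (δ=0.16, a=-2.2): (-18.620592, -17.335014, -2.822952, 2.765000)

(-18.6206, -17.3350, -2.8230, 2.7650)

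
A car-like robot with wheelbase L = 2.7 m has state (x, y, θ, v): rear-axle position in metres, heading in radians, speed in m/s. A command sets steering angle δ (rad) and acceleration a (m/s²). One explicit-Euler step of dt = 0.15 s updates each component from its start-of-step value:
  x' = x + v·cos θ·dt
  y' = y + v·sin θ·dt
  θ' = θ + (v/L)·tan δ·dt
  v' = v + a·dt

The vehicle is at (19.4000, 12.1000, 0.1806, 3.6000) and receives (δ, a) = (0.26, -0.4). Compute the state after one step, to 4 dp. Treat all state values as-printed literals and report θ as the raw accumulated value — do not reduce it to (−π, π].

(19.9312, 12.1970, 0.2338, 3.5400)

x' = 19.4000 + 3.6000·cos(0.1806)·0.15 = 19.9312
y' = 12.1000 + 3.6000·sin(0.1806)·0.15 = 12.1970
θ' = 0.1806 + (3.6000/2.7)·tan(0.26)·0.15 = 0.2338
v' = 3.6000 − 0.4000·0.15 = 3.5400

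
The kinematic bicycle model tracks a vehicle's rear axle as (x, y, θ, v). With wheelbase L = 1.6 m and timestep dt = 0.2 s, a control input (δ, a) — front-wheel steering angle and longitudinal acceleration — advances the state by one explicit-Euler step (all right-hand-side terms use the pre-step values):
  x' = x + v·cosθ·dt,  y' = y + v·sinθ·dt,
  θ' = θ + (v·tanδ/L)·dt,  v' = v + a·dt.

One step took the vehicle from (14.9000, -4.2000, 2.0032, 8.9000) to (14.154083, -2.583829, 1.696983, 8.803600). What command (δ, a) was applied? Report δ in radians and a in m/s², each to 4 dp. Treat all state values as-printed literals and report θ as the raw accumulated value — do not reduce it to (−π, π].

δ = -0.2686, a = -0.4820

a = (v'−v)/dt = (-0.096400)/0.2 = -0.4820
Δθ = θ'−θ = -0.306217;  (v·dt/L) = 8.9000·0.2/1.6 = 1.112500
tan δ = Δθ·L/(v·dt) = -0.275251  →  δ = -0.2686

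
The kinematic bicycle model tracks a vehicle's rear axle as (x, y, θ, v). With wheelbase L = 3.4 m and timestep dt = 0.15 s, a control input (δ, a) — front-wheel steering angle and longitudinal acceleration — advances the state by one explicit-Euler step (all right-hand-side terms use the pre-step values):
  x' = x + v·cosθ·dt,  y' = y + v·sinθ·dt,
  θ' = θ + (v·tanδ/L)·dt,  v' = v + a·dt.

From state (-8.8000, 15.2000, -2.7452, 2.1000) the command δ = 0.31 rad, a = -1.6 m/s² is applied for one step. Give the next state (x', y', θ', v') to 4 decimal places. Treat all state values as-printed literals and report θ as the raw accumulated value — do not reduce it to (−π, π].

x' = -8.8000 + 2.1000·cos(-2.7452)·0.15 = -9.0906
y' = 15.2000 + 2.1000·sin(-2.7452)·0.15 = 15.0784
θ' = -2.7452 + (2.1000/3.4)·tan(0.31)·0.15 = -2.7155
v' = 2.1000 − 1.6000·0.15 = 1.8600

(-9.0906, 15.0784, -2.7155, 1.8600)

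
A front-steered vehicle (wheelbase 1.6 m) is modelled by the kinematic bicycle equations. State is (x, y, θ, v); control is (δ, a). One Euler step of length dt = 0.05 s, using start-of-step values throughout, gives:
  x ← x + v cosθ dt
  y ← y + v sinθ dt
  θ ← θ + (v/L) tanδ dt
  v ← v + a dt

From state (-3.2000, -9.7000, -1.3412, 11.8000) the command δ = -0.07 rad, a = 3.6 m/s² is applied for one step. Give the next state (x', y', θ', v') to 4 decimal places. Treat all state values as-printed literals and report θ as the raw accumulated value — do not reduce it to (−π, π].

x' = -3.2000 + 11.8000·cos(-1.3412)·0.05 = -3.0657
y' = -9.7000 + 11.8000·sin(-1.3412)·0.05 = -10.2745
θ' = -1.3412 + (11.8000/1.6)·tan(-0.07)·0.05 = -1.3671
v' = 11.8000 + 3.6000·0.05 = 11.9800

(-3.0657, -10.2745, -1.3671, 11.9800)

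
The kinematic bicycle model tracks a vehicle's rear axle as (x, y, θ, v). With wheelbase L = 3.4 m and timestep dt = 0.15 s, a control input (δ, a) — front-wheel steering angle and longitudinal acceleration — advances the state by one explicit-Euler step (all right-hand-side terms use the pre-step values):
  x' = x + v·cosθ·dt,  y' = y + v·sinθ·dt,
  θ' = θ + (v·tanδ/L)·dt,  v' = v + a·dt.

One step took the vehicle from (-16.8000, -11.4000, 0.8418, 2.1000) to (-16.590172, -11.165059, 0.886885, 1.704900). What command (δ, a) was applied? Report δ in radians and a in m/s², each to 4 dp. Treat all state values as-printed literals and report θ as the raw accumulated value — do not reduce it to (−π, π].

δ = 0.4529, a = -2.6340

a = (v'−v)/dt = (-0.395100)/0.15 = -2.6340
Δθ = θ'−θ = 0.045085;  (v·dt/L) = 2.1000·0.15/3.4 = 0.092647
tan δ = Δθ·L/(v·dt) = 0.486632  →  δ = 0.4529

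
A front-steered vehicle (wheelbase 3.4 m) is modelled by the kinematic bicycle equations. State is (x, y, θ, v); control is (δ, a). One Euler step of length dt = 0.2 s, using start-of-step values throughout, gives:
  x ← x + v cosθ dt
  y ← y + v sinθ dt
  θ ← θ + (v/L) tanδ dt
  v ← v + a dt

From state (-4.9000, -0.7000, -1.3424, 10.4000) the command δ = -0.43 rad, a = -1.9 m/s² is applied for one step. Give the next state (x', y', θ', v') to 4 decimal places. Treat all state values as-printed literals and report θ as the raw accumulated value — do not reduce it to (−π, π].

x' = -4.9000 + 10.4000·cos(-1.3424)·0.2 = -4.4291
y' = -0.7000 + 10.4000·sin(-1.3424)·0.2 = -2.7260
θ' = -1.3424 + (10.4000/3.4)·tan(-0.43)·0.2 = -1.6230
v' = 10.4000 − 1.9000·0.2 = 10.0200

(-4.4291, -2.7260, -1.6230, 10.0200)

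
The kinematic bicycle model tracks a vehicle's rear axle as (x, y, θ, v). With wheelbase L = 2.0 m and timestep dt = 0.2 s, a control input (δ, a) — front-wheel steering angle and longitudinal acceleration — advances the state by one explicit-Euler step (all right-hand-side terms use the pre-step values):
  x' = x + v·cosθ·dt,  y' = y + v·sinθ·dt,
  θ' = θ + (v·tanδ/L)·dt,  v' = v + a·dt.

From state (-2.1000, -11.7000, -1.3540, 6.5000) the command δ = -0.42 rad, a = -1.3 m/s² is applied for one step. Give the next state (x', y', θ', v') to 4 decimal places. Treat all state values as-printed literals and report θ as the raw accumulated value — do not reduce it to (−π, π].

x' = -2.1000 + 6.5000·cos(-1.3540)·0.2 = -1.8204
y' = -11.7000 + 6.5000·sin(-1.3540)·0.2 = -12.9696
θ' = -1.3540 + (6.5000/2.0)·tan(-0.42)·0.2 = -1.6443
v' = 6.5000 − 1.3000·0.2 = 6.2400

(-1.8204, -12.9696, -1.6443, 6.2400)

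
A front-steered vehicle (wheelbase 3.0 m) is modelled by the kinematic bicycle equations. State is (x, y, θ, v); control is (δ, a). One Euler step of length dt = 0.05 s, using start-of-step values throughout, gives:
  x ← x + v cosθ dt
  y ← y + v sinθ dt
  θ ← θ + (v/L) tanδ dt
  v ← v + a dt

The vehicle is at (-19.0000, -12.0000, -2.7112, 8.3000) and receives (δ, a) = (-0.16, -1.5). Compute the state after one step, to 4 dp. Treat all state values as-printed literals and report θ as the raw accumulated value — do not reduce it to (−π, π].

x' = -19.0000 + 8.3000·cos(-2.7112)·0.05 = -19.3772
y' = -12.0000 + 8.3000·sin(-2.7112)·0.05 = -12.1731
θ' = -2.7112 + (8.3000/3.0)·tan(-0.16)·0.05 = -2.7335
v' = 8.3000 − 1.5000·0.05 = 8.2250

(-19.3772, -12.1731, -2.7335, 8.2250)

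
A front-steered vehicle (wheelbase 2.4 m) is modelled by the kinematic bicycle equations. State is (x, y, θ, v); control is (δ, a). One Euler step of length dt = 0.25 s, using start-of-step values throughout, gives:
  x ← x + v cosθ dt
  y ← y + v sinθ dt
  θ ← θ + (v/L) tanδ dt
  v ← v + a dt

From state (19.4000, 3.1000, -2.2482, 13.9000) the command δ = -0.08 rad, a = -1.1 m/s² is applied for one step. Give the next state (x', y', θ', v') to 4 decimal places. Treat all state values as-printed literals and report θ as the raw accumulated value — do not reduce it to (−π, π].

(17.2220, 0.3923, -2.3643, 13.6250)

x' = 19.4000 + 13.9000·cos(-2.2482)·0.25 = 17.2220
y' = 3.1000 + 13.9000·sin(-2.2482)·0.25 = 0.3923
θ' = -2.2482 + (13.9000/2.4)·tan(-0.08)·0.25 = -2.3643
v' = 13.9000 − 1.1000·0.25 = 13.6250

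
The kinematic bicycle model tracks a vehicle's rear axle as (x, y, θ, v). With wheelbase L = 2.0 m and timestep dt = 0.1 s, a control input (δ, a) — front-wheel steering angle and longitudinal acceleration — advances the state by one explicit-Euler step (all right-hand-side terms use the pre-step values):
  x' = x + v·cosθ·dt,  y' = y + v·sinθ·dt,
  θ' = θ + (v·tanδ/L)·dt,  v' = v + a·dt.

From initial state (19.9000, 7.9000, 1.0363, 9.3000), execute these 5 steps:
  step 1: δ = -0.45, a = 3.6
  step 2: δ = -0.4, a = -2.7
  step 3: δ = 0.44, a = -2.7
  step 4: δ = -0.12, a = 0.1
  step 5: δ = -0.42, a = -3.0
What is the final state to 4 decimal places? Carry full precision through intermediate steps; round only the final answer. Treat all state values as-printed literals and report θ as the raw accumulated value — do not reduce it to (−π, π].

after step 1 (δ=-0.45, a=3.6): (20.373749, 8.700289, 0.811679, 9.660000)
after step 2 (δ=-0.4, a=-2.7): (21.038629, 9.401068, 0.607470, 9.390000)
after step 3 (δ=0.44, a=-2.7): (21.809637, 9.937041, 0.828502, 9.120000)
after step 4 (δ=-0.12, a=0.1): (22.426131, 10.609112, 0.773518, 9.130000)
after step 5 (δ=-0.42, a=-3.0): (23.079344, 11.246985, 0.569657, 8.830000)

(23.0793, 11.2470, 0.5697, 8.8300)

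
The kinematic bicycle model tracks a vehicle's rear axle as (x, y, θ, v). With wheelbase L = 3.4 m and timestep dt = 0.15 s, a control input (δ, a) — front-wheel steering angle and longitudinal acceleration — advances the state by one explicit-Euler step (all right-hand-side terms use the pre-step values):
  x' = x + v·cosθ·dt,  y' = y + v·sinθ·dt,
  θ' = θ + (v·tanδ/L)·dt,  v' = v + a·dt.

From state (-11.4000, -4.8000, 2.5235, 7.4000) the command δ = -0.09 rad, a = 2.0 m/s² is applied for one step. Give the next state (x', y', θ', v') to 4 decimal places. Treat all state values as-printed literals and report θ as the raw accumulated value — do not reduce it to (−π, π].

x' = -11.4000 + 7.4000·cos(2.5235)·0.15 = -12.3046
y' = -4.8000 + 7.4000·sin(2.5235)·0.15 = -4.1568
θ' = 2.5235 + (7.4000/3.4)·tan(-0.09)·0.15 = 2.4940
v' = 7.4000 + 2.0000·0.15 = 7.7000

(-12.3046, -4.1568, 2.4940, 7.7000)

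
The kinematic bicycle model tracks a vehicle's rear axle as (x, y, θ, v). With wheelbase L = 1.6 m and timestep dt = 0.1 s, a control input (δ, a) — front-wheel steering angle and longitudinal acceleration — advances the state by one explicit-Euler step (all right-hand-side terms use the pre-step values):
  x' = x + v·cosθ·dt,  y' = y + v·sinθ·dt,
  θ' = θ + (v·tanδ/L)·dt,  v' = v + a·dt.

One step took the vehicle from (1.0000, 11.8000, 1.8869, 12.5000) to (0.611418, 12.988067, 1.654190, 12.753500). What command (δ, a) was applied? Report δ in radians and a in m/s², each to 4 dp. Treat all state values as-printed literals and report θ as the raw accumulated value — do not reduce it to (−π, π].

a = (v'−v)/dt = (0.253500)/0.1 = 2.5350
Δθ = θ'−θ = -0.232710;  (v·dt/L) = 12.5000·0.1/1.6 = 0.781250
tan δ = Δθ·L/(v·dt) = -0.297869  →  δ = -0.2895

δ = -0.2895, a = 2.5350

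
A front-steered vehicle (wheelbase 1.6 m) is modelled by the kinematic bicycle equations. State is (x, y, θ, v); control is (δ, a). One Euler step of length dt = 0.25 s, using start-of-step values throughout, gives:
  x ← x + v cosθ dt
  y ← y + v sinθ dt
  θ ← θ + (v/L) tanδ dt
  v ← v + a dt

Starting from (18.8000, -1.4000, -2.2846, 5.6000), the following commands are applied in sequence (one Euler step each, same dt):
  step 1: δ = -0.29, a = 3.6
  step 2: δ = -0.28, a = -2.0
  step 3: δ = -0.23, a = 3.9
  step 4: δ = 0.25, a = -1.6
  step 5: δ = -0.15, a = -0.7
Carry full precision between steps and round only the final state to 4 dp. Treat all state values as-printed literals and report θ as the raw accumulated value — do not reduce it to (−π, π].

after step 1 (δ=-0.29, a=3.6): (17.883401, -2.458228, -2.545711, 6.500000)
after step 2 (δ=-0.28, a=-2.0): (16.538463, -3.370240, -2.837759, 6.000000)
after step 3 (δ=-0.23, a=3.9): (15.107168, -3.819012, -3.057268, 6.975000)
after step 4 (δ=0.25, a=-1.6): (13.369614, -3.965879, -2.778985, 6.575000)
after step 5 (δ=-0.15, a=-0.7): (11.832749, -4.548939, -2.934253, 6.400000)

(11.8327, -4.5489, -2.9343, 6.4000)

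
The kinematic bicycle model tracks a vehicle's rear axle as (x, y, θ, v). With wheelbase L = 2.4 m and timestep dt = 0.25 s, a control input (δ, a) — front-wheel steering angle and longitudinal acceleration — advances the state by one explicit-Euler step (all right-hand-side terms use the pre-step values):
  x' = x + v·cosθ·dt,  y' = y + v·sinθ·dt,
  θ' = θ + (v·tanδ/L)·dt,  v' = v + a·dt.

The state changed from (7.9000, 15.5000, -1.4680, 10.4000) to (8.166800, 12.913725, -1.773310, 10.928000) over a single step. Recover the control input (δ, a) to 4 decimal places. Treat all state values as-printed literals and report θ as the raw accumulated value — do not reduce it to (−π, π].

δ = -0.2747, a = 2.1120

a = (v'−v)/dt = (0.528000)/0.25 = 2.1120
Δθ = θ'−θ = -0.305310;  (v·dt/L) = 10.4000·0.25/2.4 = 1.083333
tan δ = Δθ·L/(v·dt) = -0.281825  →  δ = -0.2747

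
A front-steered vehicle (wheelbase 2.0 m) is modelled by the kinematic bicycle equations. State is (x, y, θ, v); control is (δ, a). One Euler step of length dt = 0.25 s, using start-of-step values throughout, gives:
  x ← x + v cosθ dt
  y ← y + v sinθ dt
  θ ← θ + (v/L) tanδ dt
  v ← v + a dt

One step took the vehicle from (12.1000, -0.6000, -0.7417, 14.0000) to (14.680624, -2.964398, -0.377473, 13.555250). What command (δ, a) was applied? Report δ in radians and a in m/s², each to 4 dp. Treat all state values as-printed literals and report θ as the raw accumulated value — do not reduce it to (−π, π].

δ = 0.2052, a = -1.7790

a = (v'−v)/dt = (-0.444750)/0.25 = -1.7790
Δθ = θ'−θ = 0.364227;  (v·dt/L) = 14.0000·0.25/2.0 = 1.750000
tan δ = Δθ·L/(v·dt) = 0.208130  →  δ = 0.2052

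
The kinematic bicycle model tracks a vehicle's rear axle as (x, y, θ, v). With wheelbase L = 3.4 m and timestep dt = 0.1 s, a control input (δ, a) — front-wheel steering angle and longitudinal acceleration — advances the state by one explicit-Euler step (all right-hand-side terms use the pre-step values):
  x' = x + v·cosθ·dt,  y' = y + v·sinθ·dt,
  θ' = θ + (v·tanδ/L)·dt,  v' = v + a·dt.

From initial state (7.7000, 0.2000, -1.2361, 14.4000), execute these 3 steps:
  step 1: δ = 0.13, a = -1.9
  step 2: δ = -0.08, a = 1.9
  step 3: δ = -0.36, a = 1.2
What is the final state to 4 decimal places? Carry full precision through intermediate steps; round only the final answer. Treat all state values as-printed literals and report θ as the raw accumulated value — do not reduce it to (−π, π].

after step 1 (δ=0.13, a=-1.9): (8.173015, -1.160095, -1.180729, 14.210000)
after step 2 (δ=-0.08, a=1.9): (8.713351, -2.474354, -1.214236, 14.400000)
after step 3 (δ=-0.36, a=1.2): (9.215988, -3.823782, -1.373653, 14.520000)

(9.2160, -3.8238, -1.3737, 14.5200)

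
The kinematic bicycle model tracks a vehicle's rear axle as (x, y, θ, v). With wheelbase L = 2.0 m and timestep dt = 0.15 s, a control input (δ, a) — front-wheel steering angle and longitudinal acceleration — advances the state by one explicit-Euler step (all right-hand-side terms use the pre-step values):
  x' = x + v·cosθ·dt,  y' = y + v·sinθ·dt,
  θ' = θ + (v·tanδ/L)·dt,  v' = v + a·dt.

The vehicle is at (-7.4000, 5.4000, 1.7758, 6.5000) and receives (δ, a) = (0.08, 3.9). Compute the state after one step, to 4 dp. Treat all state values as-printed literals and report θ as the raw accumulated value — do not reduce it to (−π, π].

x' = -7.4000 + 6.5000·cos(1.7758)·0.15 = -7.5985
y' = 5.4000 + 6.5000·sin(1.7758)·0.15 = 6.3546
θ' = 1.7758 + (6.5000/2.0)·tan(0.08)·0.15 = 1.8149
v' = 6.5000 + 3.9000·0.15 = 7.0850

(-7.5985, 6.3546, 1.8149, 7.0850)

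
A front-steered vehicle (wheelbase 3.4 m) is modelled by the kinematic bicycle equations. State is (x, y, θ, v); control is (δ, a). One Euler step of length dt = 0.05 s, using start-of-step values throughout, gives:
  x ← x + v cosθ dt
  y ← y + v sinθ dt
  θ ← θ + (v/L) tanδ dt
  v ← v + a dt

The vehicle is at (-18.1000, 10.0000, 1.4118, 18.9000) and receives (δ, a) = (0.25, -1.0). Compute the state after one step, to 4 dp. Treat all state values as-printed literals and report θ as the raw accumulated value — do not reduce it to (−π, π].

x' = -18.1000 + 18.9000·cos(1.4118)·0.05 = -17.9504
y' = 10.0000 + 18.9000·sin(1.4118)·0.05 = 10.9331
θ' = 1.4118 + (18.9000/3.4)·tan(0.25)·0.05 = 1.4828
v' = 18.9000 − 1.0000·0.05 = 18.8500

(-17.9504, 10.9331, 1.4828, 18.8500)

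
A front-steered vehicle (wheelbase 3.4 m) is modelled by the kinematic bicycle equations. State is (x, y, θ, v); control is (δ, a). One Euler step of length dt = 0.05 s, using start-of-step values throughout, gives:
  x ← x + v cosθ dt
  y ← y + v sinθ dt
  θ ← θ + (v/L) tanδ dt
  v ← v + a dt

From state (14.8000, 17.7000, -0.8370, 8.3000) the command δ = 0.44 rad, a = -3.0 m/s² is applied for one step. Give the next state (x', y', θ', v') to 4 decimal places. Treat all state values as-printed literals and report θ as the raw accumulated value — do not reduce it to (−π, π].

x' = 14.8000 + 8.3000·cos(-0.8370)·0.05 = 15.0779
y' = 17.7000 + 8.3000·sin(-0.8370)·0.05 = 17.3918
θ' = -0.8370 + (8.3000/3.4)·tan(0.44)·0.05 = -0.7795
v' = 8.3000 − 3.0000·0.05 = 8.1500

(15.0779, 17.3918, -0.7795, 8.1500)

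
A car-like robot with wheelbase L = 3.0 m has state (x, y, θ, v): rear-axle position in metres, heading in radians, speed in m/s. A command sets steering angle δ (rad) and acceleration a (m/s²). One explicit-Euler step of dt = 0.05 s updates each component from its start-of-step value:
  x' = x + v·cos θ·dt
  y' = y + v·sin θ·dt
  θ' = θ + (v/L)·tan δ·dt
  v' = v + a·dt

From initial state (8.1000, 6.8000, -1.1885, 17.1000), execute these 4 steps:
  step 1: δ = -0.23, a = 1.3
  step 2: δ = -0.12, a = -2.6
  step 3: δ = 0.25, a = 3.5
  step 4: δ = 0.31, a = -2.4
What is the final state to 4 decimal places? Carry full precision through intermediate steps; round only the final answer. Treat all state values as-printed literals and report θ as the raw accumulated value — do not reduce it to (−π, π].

after step 1 (δ=-0.23, a=1.3): (8.418959, 6.006722, -1.255231, 17.165000)
after step 2 (δ=-0.12, a=-2.6): (8.685321, 5.190852, -1.289727, 17.035000)
after step 3 (δ=0.25, a=3.5): (8.921582, 4.372525, -1.217231, 17.210000)
after step 4 (δ=0.31, a=-2.4): (9.219526, 3.565252, -1.125350, 17.090000)

(9.2195, 3.5653, -1.1254, 17.0900)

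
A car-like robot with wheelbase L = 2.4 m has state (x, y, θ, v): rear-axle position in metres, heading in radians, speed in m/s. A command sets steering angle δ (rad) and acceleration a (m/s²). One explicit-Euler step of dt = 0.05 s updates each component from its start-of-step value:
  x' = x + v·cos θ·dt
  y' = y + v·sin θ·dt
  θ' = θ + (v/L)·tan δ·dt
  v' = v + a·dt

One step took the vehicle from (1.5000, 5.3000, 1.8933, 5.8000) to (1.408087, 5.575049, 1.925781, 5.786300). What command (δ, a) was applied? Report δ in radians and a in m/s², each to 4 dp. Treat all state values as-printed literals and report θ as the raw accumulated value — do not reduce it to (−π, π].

δ = 0.2626, a = -0.2740

a = (v'−v)/dt = (-0.013700)/0.05 = -0.2740
Δθ = θ'−θ = 0.032481;  (v·dt/L) = 5.8000·0.05/2.4 = 0.120833
tan δ = Δθ·L/(v·dt) = 0.268808  →  δ = 0.2626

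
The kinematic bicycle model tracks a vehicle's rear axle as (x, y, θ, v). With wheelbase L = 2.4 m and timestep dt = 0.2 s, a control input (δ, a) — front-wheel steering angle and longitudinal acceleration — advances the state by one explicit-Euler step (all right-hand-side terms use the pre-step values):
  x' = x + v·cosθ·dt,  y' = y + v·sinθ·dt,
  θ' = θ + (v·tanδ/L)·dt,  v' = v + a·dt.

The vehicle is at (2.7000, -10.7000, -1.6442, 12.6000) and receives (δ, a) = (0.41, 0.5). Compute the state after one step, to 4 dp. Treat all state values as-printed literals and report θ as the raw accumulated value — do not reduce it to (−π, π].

(2.5152, -13.2132, -1.1878, 12.7000)

x' = 2.7000 + 12.6000·cos(-1.6442)·0.2 = 2.5152
y' = -10.7000 + 12.6000·sin(-1.6442)·0.2 = -13.2132
θ' = -1.6442 + (12.6000/2.4)·tan(0.41)·0.2 = -1.1878
v' = 12.6000 + 0.5000·0.2 = 12.7000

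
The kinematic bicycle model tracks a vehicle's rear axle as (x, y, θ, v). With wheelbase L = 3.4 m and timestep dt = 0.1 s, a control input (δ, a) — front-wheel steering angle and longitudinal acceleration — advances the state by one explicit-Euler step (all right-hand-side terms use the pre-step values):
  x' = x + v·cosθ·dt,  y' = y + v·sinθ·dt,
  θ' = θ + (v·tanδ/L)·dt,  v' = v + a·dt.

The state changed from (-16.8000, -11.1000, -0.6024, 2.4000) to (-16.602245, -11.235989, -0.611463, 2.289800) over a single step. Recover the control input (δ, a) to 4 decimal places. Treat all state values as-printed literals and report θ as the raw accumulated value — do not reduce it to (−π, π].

a = (v'−v)/dt = (-0.110200)/0.1 = -1.1020
Δθ = θ'−θ = -0.009063;  (v·dt/L) = 2.4000·0.1/3.4 = 0.070588
tan δ = Δθ·L/(v·dt) = -0.128392  →  δ = -0.1277

δ = -0.1277, a = -1.1020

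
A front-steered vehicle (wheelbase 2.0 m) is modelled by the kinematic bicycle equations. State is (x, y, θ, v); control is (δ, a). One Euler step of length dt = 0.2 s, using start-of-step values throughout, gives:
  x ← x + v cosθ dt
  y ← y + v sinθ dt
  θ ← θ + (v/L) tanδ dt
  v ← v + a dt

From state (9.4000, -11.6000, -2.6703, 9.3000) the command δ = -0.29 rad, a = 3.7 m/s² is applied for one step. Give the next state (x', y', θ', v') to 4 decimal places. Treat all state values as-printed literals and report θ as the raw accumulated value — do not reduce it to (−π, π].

(7.7428, -12.4445, -2.9478, 10.0400)

x' = 9.4000 + 9.3000·cos(-2.6703)·0.2 = 7.7428
y' = -11.6000 + 9.3000·sin(-2.6703)·0.2 = -12.4445
θ' = -2.6703 + (9.3000/2.0)·tan(-0.29)·0.2 = -2.9478
v' = 9.3000 + 3.7000·0.2 = 10.0400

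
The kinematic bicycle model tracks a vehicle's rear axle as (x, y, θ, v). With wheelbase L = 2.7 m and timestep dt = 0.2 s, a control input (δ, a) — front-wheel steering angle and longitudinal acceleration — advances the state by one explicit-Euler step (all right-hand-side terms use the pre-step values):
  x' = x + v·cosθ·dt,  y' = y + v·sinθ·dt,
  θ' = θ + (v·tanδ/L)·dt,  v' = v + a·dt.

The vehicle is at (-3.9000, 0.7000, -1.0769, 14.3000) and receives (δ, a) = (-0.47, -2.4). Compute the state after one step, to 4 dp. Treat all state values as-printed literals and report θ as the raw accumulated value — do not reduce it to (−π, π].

(-2.5442, -1.8182, -1.6150, 13.8200)

x' = -3.9000 + 14.3000·cos(-1.0769)·0.2 = -2.5442
y' = 0.7000 + 14.3000·sin(-1.0769)·0.2 = -1.8182
θ' = -1.0769 + (14.3000/2.7)·tan(-0.47)·0.2 = -1.6150
v' = 14.3000 − 2.4000·0.2 = 13.8200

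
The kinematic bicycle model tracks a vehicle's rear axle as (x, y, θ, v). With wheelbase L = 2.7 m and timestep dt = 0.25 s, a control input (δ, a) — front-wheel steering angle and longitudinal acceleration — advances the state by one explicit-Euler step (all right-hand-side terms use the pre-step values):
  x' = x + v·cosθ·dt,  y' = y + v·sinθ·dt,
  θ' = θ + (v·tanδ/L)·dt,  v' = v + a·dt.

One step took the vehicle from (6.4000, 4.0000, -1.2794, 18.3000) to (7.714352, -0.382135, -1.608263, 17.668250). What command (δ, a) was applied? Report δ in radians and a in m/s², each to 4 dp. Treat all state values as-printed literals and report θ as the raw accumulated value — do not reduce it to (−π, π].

a = (v'−v)/dt = (-0.631750)/0.25 = -2.5270
Δθ = θ'−θ = -0.328863;  (v·dt/L) = 18.3000·0.25/2.7 = 1.694444
tan δ = Δθ·L/(v·dt) = -0.194083  →  δ = -0.1917

δ = -0.1917, a = -2.5270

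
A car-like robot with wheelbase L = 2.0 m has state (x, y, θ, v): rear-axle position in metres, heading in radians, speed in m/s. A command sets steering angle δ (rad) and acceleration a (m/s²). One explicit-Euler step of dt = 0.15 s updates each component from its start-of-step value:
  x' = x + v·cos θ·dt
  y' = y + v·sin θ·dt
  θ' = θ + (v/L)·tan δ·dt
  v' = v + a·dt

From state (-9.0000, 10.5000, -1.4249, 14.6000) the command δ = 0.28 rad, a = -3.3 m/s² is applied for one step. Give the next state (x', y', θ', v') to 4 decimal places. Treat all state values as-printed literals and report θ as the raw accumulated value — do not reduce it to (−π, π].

x' = -9.0000 + 14.6000·cos(-1.4249)·0.15 = -8.6816
y' = 10.5000 + 14.6000·sin(-1.4249)·0.15 = 8.3333
θ' = -1.4249 + (14.6000/2.0)·tan(0.28)·0.15 = -1.1100
v' = 14.6000 − 3.3000·0.15 = 14.1050

(-8.6816, 8.3333, -1.1100, 14.1050)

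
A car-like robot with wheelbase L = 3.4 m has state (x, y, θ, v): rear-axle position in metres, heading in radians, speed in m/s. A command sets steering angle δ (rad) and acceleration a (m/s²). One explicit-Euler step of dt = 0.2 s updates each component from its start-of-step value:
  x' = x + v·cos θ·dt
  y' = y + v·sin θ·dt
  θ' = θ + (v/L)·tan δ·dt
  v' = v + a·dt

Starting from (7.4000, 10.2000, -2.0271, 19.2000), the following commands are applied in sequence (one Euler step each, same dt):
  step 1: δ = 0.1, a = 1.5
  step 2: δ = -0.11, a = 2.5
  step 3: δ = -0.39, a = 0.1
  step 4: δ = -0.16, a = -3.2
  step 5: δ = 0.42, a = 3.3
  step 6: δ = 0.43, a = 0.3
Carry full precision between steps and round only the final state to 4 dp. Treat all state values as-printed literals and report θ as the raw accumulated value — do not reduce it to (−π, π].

(-6.5806, -7.6407, -1.6644, 20.1000)

after step 1 (δ=0.1, a=1.5): (5.707969, 6.752881, -1.913781, 19.500000)
after step 2 (δ=-0.11, a=2.5): (4.396402, 3.080035, -2.040469, 20.000000)
after step 3 (δ=-0.39, a=0.1): (2.586026, -0.486831, -2.524063, 20.020000)
after step 4 (δ=-0.16, a=-3.2): (-0.678480, -2.805239, -2.714111, 19.380000)
after step 5 (δ=0.42, a=3.3): (-4.205689, -4.412154, -2.205018, 20.040000)
after step 6 (δ=0.43, a=0.3): (-6.580633, -7.640731, -1.664385, 20.100000)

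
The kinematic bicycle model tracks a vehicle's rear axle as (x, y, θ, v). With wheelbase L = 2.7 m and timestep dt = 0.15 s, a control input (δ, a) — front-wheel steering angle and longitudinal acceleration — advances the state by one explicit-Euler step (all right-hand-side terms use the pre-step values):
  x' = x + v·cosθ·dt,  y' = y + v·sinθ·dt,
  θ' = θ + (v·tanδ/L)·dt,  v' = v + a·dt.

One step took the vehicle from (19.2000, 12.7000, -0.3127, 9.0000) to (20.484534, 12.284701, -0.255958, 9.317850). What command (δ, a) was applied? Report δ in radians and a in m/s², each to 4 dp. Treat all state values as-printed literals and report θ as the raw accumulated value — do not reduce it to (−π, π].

δ = 0.1130, a = 2.1190

a = (v'−v)/dt = (0.317850)/0.15 = 2.1190
Δθ = θ'−θ = 0.056742;  (v·dt/L) = 9.0000·0.15/2.7 = 0.500000
tan δ = Δθ·L/(v·dt) = 0.113484  →  δ = 0.1130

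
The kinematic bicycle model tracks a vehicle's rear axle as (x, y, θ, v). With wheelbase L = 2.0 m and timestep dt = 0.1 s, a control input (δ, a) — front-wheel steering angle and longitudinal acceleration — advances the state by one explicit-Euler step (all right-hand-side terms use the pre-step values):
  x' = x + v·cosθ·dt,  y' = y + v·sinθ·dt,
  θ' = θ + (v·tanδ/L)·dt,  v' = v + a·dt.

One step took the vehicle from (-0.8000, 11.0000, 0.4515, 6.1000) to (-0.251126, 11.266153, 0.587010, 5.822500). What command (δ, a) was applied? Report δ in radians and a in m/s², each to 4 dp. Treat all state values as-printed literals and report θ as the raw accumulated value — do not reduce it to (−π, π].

a = (v'−v)/dt = (-0.277500)/0.1 = -2.7750
Δθ = θ'−θ = 0.135510;  (v·dt/L) = 6.1000·0.1/2.0 = 0.305000
tan δ = Δθ·L/(v·dt) = 0.444295  →  δ = 0.4181

δ = 0.4181, a = -2.7750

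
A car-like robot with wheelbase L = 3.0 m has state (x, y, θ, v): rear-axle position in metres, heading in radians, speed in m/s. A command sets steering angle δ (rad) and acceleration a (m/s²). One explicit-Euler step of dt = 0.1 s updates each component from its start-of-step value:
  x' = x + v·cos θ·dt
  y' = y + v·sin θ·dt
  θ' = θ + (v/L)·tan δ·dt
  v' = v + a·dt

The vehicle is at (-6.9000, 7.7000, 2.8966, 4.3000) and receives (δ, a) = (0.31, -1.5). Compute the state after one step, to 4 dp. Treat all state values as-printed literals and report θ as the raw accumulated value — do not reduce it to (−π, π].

(-7.3172, 7.8043, 2.9425, 4.1500)

x' = -6.9000 + 4.3000·cos(2.8966)·0.1 = -7.3172
y' = 7.7000 + 4.3000·sin(2.8966)·0.1 = 7.8043
θ' = 2.8966 + (4.3000/3.0)·tan(0.31)·0.1 = 2.9425
v' = 4.3000 − 1.5000·0.1 = 4.1500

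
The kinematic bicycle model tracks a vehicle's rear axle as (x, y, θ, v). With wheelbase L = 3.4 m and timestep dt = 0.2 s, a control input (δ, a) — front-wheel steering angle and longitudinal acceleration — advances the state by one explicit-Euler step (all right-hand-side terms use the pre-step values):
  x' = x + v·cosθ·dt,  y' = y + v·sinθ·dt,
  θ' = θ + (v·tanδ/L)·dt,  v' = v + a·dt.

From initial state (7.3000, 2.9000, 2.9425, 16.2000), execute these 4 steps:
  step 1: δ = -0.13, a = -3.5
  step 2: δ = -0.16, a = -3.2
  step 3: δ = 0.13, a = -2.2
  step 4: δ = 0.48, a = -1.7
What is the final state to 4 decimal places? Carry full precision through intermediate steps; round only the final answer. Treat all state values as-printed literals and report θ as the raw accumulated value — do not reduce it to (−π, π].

after step 1 (δ=-0.13, a=-3.5): (4.124002, 3.540807, 2.817915, 15.500000)
after step 2 (δ=-0.16, a=-3.2): (1.184978, 4.526779, 2.670775, 14.860000)
after step 3 (δ=0.13, a=-2.2): (-1.463662, 5.874923, 2.785055, 14.420000)
after step 4 (δ=0.48, a=-1.7): (-4.166289, 6.881531, 3.226655, 14.080000)

(-4.1663, 6.8815, 3.2267, 14.0800)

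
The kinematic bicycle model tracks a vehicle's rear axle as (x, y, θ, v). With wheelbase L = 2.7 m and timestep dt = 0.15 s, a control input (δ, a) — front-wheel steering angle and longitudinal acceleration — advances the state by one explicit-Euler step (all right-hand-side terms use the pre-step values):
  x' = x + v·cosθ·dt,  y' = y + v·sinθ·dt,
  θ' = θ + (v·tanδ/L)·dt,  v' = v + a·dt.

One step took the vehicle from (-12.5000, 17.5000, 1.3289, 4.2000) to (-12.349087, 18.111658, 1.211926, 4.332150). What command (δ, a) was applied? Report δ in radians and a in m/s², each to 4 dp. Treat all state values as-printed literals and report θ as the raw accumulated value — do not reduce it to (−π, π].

a = (v'−v)/dt = (0.132150)/0.15 = 0.8810
Δθ = θ'−θ = -0.116974;  (v·dt/L) = 4.2000·0.15/2.7 = 0.233333
tan δ = Δθ·L/(v·dt) = -0.501317  →  δ = -0.4647

δ = -0.4647, a = 0.8810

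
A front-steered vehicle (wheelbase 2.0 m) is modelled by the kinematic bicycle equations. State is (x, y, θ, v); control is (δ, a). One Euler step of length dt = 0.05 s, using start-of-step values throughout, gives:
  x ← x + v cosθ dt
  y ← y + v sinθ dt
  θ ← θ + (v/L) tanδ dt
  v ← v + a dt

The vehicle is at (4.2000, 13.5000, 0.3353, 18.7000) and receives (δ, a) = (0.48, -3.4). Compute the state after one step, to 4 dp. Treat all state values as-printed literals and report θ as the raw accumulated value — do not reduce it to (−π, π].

x' = 4.2000 + 18.7000·cos(0.3353)·0.05 = 5.0829
y' = 13.5000 + 18.7000·sin(0.3353)·0.05 = 13.8077
θ' = 0.3353 + (18.7000/2.0)·tan(0.48)·0.05 = 0.5787
v' = 18.7000 − 3.4000·0.05 = 18.5300

(5.0829, 13.8077, 0.5787, 18.5300)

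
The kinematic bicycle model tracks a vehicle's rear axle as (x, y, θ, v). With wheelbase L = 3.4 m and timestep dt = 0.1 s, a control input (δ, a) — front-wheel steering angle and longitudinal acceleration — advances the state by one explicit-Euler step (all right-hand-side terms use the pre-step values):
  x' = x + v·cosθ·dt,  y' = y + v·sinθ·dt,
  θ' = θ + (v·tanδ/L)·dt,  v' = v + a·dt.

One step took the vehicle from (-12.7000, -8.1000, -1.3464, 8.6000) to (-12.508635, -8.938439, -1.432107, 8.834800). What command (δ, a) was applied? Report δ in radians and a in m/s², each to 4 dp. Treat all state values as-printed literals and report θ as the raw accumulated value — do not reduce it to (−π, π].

δ = -0.3267, a = 2.3480

a = (v'−v)/dt = (0.234800)/0.1 = 2.3480
Δθ = θ'−θ = -0.085707;  (v·dt/L) = 8.6000·0.1/3.4 = 0.252941
tan δ = Δθ·L/(v·dt) = -0.338842  →  δ = -0.3267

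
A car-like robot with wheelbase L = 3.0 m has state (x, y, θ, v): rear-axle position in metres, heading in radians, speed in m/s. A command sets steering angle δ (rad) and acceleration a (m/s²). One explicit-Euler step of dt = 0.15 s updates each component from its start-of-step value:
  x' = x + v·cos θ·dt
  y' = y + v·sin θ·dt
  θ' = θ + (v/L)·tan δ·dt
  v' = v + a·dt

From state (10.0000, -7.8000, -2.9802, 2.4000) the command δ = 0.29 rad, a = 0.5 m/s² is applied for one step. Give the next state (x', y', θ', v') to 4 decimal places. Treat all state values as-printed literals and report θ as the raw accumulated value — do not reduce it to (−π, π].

(9.6447, -7.8578, -2.9444, 2.4750)

x' = 10.0000 + 2.4000·cos(-2.9802)·0.15 = 9.6447
y' = -7.8000 + 2.4000·sin(-2.9802)·0.15 = -7.8578
θ' = -2.9802 + (2.4000/3.0)·tan(0.29)·0.15 = -2.9444
v' = 2.4000 + 0.5000·0.15 = 2.4750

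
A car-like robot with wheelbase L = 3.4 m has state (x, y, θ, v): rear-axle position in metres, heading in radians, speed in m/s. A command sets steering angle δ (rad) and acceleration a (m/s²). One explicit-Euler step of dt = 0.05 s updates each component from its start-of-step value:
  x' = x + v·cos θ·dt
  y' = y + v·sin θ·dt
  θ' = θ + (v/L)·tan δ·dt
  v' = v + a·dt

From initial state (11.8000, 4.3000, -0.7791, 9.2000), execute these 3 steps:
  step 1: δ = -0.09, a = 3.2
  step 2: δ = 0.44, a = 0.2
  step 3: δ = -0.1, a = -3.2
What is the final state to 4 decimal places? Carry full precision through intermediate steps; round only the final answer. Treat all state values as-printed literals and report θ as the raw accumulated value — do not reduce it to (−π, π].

(12.8065, 3.3327, -0.7403, 9.2100)

after step 1 (δ=-0.09, a=3.2): (12.127311, 3.976786, -0.791309, 9.360000)
after step 2 (δ=0.44, a=0.2): (12.456275, 3.643910, -0.726508, 9.370000)
after step 3 (δ=-0.1, a=-3.2): (12.806478, 3.332702, -0.740333, 9.210000)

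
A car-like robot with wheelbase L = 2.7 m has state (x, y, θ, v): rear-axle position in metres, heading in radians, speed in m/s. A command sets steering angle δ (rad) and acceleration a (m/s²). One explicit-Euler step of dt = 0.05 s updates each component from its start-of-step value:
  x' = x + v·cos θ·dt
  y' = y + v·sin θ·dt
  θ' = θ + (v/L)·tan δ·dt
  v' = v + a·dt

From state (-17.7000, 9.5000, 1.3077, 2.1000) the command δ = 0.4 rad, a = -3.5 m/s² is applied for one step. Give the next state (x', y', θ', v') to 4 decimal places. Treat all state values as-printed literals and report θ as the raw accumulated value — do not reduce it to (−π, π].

(-17.6727, 9.6014, 1.3241, 1.9250)

x' = -17.7000 + 2.1000·cos(1.3077)·0.05 = -17.6727
y' = 9.5000 + 2.1000·sin(1.3077)·0.05 = 9.6014
θ' = 1.3077 + (2.1000/2.7)·tan(0.4)·0.05 = 1.3241
v' = 2.1000 − 3.5000·0.05 = 1.9250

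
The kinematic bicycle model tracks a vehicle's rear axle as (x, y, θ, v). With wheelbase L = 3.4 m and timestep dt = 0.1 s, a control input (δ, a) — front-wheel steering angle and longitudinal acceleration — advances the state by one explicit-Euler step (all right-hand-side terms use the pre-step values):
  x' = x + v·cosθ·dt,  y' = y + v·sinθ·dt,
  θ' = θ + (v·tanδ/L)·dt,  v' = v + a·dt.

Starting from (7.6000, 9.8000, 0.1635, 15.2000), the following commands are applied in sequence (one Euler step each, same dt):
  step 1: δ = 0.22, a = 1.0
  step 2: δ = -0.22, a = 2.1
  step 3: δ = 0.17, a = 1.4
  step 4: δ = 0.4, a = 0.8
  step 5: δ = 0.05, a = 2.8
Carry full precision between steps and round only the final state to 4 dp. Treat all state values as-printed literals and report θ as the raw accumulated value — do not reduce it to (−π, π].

(15.0531, 11.7350, 0.4589, 16.0100)

after step 1 (δ=0.22, a=1.0): (9.099729, 10.047414, 0.263471, 15.300000)
after step 2 (δ=-0.22, a=2.1): (10.576931, 10.445877, 0.162842, 15.510000)
after step 3 (δ=0.17, a=1.4): (12.107412, 10.697331, 0.241148, 15.650000)
after step 4 (δ=0.4, a=0.8): (13.627128, 11.071081, 0.435757, 15.730000)
after step 5 (δ=0.05, a=2.8): (15.053132, 11.735039, 0.458909, 16.010000)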